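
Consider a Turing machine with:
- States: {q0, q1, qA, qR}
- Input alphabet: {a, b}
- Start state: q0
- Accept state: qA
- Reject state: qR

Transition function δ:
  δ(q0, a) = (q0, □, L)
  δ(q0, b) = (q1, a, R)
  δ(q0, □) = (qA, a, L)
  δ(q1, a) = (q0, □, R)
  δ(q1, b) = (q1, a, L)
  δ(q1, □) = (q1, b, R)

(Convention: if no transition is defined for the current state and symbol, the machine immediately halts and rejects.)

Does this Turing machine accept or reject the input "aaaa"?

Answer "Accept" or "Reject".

Execution trace:
Initial: [q0]aaaa
Step 1: δ(q0, a) = (q0, □, L) → [q0]□□aaa
Step 2: δ(q0, □) = (qA, a, L) → [qA]□a□aaa

The machine reaches the accept state qA and halts.

Answer: Accept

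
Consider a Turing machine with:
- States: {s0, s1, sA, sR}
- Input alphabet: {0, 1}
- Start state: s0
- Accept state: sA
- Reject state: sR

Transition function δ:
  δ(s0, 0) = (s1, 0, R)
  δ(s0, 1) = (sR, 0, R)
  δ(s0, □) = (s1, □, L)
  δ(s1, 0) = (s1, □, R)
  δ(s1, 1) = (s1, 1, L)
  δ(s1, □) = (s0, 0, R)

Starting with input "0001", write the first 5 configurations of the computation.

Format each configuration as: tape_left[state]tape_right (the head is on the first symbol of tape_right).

Transitions applied:
Step 1: δ(s0, 0) = (s1, 0, R)
Step 2: δ(s1, 0) = (s1, □, R)
Step 3: δ(s1, 0) = (s1, □, R)
Step 4: δ(s1, 1) = (s1, 1, L)

The first 5 configurations are:
[s0]0001 ⊢ 0[s1]001 ⊢ 0□[s1]01 ⊢ 0□□[s1]1 ⊢ 0□[s1]□1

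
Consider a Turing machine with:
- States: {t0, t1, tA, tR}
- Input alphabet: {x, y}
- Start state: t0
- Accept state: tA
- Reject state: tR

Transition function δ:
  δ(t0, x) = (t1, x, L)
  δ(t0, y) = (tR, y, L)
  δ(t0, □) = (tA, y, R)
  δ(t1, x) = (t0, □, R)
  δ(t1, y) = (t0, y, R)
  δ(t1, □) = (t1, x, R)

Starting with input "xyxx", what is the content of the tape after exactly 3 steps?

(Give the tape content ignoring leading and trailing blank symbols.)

Execution trace:
Initial: [t0]xyxx
Step 1: δ(t0, x) = (t1, x, L) → [t1]□xyxx
Step 2: δ(t1, □) = (t1, x, R) → x[t1]xyxx
Step 3: δ(t1, x) = (t0, □, R) → x□[t0]yxx

After 3 steps, the tape (ignoring leading/trailing blanks) is: x□yxx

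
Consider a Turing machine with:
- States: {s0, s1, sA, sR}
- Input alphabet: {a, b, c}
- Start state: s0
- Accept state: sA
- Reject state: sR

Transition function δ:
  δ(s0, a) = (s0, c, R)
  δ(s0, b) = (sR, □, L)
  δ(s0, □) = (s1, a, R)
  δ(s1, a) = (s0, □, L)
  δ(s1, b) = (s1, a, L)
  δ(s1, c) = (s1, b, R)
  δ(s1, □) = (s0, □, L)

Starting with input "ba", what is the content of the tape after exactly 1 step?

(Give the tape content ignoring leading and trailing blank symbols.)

Execution trace:
Initial: [s0]ba
Step 1: δ(s0, b) = (sR, □, L) → [sR]□□a

The machine reaches the reject state sR and halts.

After 1 step, the tape (ignoring leading/trailing blanks) is: a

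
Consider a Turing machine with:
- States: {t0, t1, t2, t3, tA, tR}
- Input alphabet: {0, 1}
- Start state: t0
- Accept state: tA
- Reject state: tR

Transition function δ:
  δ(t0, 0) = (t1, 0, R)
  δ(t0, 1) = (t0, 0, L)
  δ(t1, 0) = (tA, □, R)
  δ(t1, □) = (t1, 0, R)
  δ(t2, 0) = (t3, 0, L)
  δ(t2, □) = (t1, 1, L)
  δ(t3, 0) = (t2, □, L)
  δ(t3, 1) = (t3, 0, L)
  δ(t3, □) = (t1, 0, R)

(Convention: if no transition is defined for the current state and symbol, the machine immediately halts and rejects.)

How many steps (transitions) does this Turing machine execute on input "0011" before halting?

Execution trace:
Initial: [t0]0011
Step 1: δ(t0, 0) = (t1, 0, R) → 0[t1]011
Step 2: δ(t1, 0) = (tA, □, R) → 0□[tA]11

The machine reaches the accept state tA and halts.

The machine executed 2 steps before halting.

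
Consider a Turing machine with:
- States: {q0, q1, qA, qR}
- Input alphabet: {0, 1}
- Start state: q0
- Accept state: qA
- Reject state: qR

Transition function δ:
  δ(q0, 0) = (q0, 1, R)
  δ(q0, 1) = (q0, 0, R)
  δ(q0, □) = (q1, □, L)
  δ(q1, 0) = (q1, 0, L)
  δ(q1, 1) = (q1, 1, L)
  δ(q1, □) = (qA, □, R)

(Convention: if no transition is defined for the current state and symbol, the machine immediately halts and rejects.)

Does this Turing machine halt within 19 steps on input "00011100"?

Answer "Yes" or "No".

Execution trace:
Initial: [q0]00011100
Step 1: δ(q0, 0) = (q0, 1, R) → 1[q0]0011100
Step 2: δ(q0, 0) = (q0, 1, R) → 11[q0]011100
Step 3: δ(q0, 0) = (q0, 1, R) → 111[q0]11100
Step 4: δ(q0, 1) = (q0, 0, R) → 1110[q0]1100
Step 5: δ(q0, 1) = (q0, 0, R) → 11100[q0]100
Step 6: δ(q0, 1) = (q0, 0, R) → 111000[q0]00
Step 7: δ(q0, 0) = (q0, 1, R) → 1110001[q0]0
Step 8: δ(q0, 0) = (q0, 1, R) → 11100011[q0]□
Step 9: δ(q0, □) = (q1, □, L) → 1110001[q1]1□
Step 10: δ(q1, 1) = (q1, 1, L) → 111000[q1]11□
Step 11: δ(q1, 1) = (q1, 1, L) → 11100[q1]011□
Step 12: δ(q1, 0) = (q1, 0, L) → 1110[q1]0011□
Step 13: δ(q1, 0) = (q1, 0, L) → 111[q1]00011□
Step 14: δ(q1, 0) = (q1, 0, L) → 11[q1]100011□
Step 15: δ(q1, 1) = (q1, 1, L) → 1[q1]1100011□
Step 16: δ(q1, 1) = (q1, 1, L) → [q1]11100011□
Step 17: δ(q1, 1) = (q1, 1, L) → [q1]□11100011□
Step 18: δ(q1, □) = (qA, □, R) → □[qA]11100011□

The machine reaches the accept state qA and halts.
The machine halted after 18 steps (within the 19-step bound).

Answer: Yes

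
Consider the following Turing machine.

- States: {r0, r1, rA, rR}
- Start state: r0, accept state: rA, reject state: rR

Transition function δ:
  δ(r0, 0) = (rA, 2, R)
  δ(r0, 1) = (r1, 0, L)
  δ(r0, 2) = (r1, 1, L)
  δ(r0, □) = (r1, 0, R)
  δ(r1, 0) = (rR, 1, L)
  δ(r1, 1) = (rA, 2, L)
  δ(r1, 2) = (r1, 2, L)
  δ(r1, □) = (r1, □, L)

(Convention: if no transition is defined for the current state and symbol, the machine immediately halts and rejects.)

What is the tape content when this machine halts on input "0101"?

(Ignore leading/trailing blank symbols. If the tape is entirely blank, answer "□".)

Execution trace:
Initial: [r0]0101
Step 1: δ(r0, 0) = (rA, 2, R) → 2[rA]101

The machine reaches the accept state rA and halts.

Final tape (ignoring leading/trailing blanks): 2101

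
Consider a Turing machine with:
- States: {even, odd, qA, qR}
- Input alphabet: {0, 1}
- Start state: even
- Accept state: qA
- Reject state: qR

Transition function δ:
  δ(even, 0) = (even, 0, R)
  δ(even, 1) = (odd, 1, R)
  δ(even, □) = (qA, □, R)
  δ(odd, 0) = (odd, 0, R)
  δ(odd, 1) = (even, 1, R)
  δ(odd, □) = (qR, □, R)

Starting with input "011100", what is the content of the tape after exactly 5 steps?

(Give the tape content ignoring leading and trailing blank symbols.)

Execution trace:
Initial: [even]011100
Step 1: δ(even, 0) = (even, 0, R) → 0[even]11100
Step 2: δ(even, 1) = (odd, 1, R) → 01[odd]1100
Step 3: δ(odd, 1) = (even, 1, R) → 011[even]100
Step 4: δ(even, 1) = (odd, 1, R) → 0111[odd]00
Step 5: δ(odd, 0) = (odd, 0, R) → 01110[odd]0

After 5 steps, the tape (ignoring leading/trailing blanks) is: 011100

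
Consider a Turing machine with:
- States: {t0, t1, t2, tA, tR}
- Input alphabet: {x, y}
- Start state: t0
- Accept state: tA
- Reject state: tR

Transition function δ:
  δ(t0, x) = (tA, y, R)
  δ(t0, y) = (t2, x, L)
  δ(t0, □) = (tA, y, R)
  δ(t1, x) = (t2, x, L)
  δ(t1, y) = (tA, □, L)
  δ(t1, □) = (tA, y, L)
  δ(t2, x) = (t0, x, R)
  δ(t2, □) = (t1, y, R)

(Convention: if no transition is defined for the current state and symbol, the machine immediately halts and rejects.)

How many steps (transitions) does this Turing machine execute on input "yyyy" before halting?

Execution trace:
Initial: [t0]yyyy
Step 1: δ(t0, y) = (t2, x, L) → [t2]□xyyy
Step 2: δ(t2, □) = (t1, y, R) → y[t1]xyyy
Step 3: δ(t1, x) = (t2, x, L) → [t2]yxyyy

No transition is defined for δ(t2, y). By convention the machine halts and rejects.

The machine executed 3 steps before halting.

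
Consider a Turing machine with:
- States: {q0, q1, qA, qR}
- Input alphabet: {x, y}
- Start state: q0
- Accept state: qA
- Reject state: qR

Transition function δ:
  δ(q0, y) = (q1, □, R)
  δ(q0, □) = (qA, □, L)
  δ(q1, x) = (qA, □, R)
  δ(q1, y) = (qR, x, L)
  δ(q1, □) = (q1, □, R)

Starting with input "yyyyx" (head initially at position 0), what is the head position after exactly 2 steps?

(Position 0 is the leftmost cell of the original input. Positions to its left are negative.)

Execution trace (head position shown):
Step 0: [q0]yyyyx  (head at position 0)
Step 1: move right → □[q1]yyyx  (head at position 1)
Step 2: move left → [qR]□xyyx  (head at position 0)

After 2 steps, the head is at position 0.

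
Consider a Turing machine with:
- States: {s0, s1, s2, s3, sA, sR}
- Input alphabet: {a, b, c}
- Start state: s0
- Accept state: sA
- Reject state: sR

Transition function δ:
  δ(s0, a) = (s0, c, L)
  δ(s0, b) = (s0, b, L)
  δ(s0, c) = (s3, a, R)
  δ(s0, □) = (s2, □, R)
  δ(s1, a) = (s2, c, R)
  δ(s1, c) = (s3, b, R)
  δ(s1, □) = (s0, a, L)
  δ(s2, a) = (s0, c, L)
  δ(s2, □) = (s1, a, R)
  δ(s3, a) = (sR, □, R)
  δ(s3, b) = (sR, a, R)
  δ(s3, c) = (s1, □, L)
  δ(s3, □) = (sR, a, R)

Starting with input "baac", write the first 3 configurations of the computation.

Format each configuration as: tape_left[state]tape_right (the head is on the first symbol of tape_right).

Transitions applied:
Step 1: δ(s0, b) = (s0, b, L)
Step 2: δ(s0, □) = (s2, □, R)

The first 3 configurations are:
[s0]baac ⊢ [s0]□baac ⊢ □[s2]baac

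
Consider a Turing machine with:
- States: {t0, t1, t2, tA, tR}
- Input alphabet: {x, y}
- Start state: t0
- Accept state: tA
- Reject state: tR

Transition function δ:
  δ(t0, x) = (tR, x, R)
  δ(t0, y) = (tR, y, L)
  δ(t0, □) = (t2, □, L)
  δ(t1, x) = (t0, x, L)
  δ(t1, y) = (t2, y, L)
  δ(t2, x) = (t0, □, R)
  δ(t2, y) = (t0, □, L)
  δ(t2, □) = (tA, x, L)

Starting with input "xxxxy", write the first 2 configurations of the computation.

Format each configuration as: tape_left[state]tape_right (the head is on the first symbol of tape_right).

Transitions applied:
Step 1: δ(t0, x) = (tR, x, R)

The first 2 configurations are:
[t0]xxxxy ⊢ x[tR]xxxy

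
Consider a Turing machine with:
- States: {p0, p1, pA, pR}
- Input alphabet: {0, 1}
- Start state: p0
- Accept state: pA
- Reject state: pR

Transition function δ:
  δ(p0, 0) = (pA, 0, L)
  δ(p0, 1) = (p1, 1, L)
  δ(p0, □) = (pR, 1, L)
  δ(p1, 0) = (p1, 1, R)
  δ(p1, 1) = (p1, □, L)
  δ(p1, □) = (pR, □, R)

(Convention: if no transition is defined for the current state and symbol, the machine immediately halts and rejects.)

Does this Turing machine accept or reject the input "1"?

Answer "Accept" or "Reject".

Execution trace:
Initial: [p0]1
Step 1: δ(p0, 1) = (p1, 1, L) → [p1]□1
Step 2: δ(p1, □) = (pR, □, R) → □[pR]1

The machine reaches the reject state pR and halts.

Answer: Reject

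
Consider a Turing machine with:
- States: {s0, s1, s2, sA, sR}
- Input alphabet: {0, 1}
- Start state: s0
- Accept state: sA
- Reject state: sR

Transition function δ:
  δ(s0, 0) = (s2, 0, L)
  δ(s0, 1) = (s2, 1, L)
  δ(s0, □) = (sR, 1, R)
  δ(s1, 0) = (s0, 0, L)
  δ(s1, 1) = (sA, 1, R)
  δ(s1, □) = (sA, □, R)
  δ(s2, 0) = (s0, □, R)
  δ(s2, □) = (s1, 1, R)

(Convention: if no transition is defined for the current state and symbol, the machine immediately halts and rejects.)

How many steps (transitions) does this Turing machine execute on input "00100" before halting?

Execution trace:
Initial: [s0]00100
Step 1: δ(s0, 0) = (s2, 0, L) → [s2]□00100
Step 2: δ(s2, □) = (s1, 1, R) → 1[s1]00100
Step 3: δ(s1, 0) = (s0, 0, L) → [s0]100100
Step 4: δ(s0, 1) = (s2, 1, L) → [s2]□100100
Step 5: δ(s2, □) = (s1, 1, R) → 1[s1]100100
Step 6: δ(s1, 1) = (sA, 1, R) → 11[sA]00100

The machine reaches the accept state sA and halts.

The machine executed 6 steps before halting.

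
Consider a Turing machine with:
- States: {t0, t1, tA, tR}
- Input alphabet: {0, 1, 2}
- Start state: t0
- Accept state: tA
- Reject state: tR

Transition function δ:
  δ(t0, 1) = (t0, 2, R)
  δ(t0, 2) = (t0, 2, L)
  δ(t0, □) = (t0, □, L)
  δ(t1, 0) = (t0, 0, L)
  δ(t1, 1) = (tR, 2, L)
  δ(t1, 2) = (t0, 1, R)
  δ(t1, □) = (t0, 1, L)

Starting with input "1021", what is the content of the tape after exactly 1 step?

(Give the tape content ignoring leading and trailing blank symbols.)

Execution trace:
Initial: [t0]1021
Step 1: δ(t0, 1) = (t0, 2, R) → 2[t0]021

No transition is defined for δ(t0, 0). By convention the machine halts and rejects.

After 1 step, the tape (ignoring leading/trailing blanks) is: 2021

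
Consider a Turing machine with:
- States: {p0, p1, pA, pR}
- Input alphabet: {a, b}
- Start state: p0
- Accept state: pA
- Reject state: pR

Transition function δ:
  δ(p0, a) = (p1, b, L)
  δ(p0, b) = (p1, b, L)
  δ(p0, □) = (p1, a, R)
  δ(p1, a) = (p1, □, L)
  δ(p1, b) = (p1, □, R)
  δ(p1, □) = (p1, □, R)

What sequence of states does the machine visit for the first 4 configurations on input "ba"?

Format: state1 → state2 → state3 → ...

Execution trace:
Initial: [p0]ba
Step 1: δ(p0, b) = (p1, b, L) → [p1]□ba
Step 2: δ(p1, □) = (p1, □, R) → □[p1]ba
Step 3: δ(p1, b) = (p1, □, R) → □□[p1]a

State sequence: p0 → p1 → p1 → p1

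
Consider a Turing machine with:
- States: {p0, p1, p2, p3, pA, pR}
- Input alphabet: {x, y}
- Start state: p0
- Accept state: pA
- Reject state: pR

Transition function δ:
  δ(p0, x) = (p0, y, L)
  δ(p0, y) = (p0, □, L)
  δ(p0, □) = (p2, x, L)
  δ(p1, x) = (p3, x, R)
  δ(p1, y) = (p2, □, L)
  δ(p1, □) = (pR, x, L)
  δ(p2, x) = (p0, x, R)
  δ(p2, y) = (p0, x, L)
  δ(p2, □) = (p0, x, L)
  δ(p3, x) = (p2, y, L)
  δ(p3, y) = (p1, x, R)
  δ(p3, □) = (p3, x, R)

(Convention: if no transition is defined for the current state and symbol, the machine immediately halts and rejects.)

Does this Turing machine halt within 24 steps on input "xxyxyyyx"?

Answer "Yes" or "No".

Execution trace:
Initial: [p0]xxyxyyyx
Step 1: δ(p0, x) = (p0, y, L) → [p0]□yxyxyyyx
Step 2: δ(p0, □) = (p2, x, L) → [p2]□xyxyxyyyx
Step 3: δ(p2, □) = (p0, x, L) → [p0]□xxyxyxyyyx
Step 4: δ(p0, □) = (p2, x, L) → [p2]□xxxyxyxyyyx
Step 5: δ(p2, □) = (p0, x, L) → [p0]□xxxxyxyxyyyx
Step 6: δ(p0, □) = (p2, x, L) → [p2]□xxxxxyxyxyyyx
Step 7: δ(p2, □) = (p0, x, L) → [p0]□xxxxxxyxyxyyyx
Step 8: δ(p0, □) = (p2, x, L) → [p2]□xxxxxxxyxyxyyyx
Step 9: δ(p2, □) = (p0, x, L) → [p0]□xxxxxxxxyxyxyyyx
Step 10: δ(p0, □) = (p2, x, L) → [p2]□xxxxxxxxxyxyxyyyx
Step 11: δ(p2, □) = (p0, x, L) → [p0]□xxxxxxxxxxyxyxyyyx
Step 12: δ(p0, □) = (p2, x, L) → [p2]□xxxxxxxxxxxyxyxyyyx
Step 13: δ(p2, □) = (p0, x, L) → [p0]□xxxxxxxxxxxxyxyxyyyx
Step 14: δ(p0, □) = (p2, x, L) → [p2]□xxxxxxxxxxxxxyxyxyyyx
Step 15: δ(p2, □) = (p0, x, L) → [p0]□xxxxxxxxxxxxxxyxyxyyyx
Step 16: δ(p0, □) = (p2, x, L) → [p2]□xxxxxxxxxxxxxxxyxyxyyyx
Step 17: δ(p2, □) = (p0, x, L) → [p0]□xxxxxxxxxxxxxxxxyxyxyyyx
Step 18: δ(p0, □) = (p2, x, L) → [p2]□xxxxxxxxxxxxxxxxxyxyxyyyx
Step 19: δ(p2, □) = (p0, x, L) → [p0]□xxxxxxxxxxxxxxxxxxyxyxyyyx
Step 20: δ(p0, □) = (p2, x, L) → [p2]□xxxxxxxxxxxxxxxxxxxyxyxyyyx
Step 21: δ(p2, □) = (p0, x, L) → [p0]□xxxxxxxxxxxxxxxxxxxxyxyxyyyx
Step 22: δ(p0, □) = (p2, x, L) → [p2]□xxxxxxxxxxxxxxxxxxxxxyxyxyyyx
Step 23: δ(p2, □) = (p0, x, L) → [p0]□xxxxxxxxxxxxxxxxxxxxxxyxyxyyyx
Step 24: δ(p0, □) = (p2, x, L) → [p2]□xxxxxxxxxxxxxxxxxxxxxxxyxyxyyyx

The machine has not reached a halting state after 24 steps.
The machine did not halt within the 24-step bound.

Answer: No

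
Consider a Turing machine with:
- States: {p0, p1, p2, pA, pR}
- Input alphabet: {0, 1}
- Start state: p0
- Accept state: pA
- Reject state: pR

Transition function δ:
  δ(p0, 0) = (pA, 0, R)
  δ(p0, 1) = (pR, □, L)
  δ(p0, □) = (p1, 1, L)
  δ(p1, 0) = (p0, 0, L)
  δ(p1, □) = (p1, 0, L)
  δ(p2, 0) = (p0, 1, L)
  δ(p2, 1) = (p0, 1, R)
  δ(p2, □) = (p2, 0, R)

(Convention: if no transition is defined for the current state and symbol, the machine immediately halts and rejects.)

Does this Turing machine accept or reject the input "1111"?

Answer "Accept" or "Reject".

Execution trace:
Initial: [p0]1111
Step 1: δ(p0, 1) = (pR, □, L) → [pR]□□111

The machine reaches the reject state pR and halts.

Answer: Reject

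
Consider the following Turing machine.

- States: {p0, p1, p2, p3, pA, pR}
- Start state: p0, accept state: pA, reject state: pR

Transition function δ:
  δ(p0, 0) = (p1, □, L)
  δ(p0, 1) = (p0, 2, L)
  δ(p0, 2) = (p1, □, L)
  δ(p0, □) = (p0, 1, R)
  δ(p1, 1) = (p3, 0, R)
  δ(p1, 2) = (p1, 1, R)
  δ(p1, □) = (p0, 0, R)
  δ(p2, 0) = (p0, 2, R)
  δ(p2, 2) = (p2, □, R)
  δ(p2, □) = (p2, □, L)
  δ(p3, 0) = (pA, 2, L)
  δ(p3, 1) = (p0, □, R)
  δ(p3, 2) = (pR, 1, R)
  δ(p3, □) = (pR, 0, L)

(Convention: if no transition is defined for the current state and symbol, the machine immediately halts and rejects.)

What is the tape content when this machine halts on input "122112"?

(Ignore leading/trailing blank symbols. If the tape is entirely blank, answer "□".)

Execution trace:
Initial: [p0]122112
Step 1: δ(p0, 1) = (p0, 2, L) → [p0]□222112
Step 2: δ(p0, □) = (p0, 1, R) → 1[p0]222112
Step 3: δ(p0, 2) = (p1, □, L) → [p1]1□22112
Step 4: δ(p1, 1) = (p3, 0, R) → 0[p3]□22112
Step 5: δ(p3, □) = (pR, 0, L) → [pR]0022112

The machine reaches the reject state pR and halts.

Final tape (ignoring leading/trailing blanks): 0022112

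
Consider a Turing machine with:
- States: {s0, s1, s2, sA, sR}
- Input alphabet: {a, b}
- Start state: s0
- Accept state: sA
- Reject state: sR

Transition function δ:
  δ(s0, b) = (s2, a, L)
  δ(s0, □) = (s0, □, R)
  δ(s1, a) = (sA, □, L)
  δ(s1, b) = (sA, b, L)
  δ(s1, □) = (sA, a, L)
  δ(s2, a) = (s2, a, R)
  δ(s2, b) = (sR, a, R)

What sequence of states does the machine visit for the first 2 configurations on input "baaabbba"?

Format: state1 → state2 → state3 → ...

Execution trace:
Initial: [s0]baaabbba
Step 1: δ(s0, b) = (s2, a, L) → [s2]□aaaabbba

No transition is defined for δ(s2, □). By convention the machine halts and rejects.

State sequence: s0 → s2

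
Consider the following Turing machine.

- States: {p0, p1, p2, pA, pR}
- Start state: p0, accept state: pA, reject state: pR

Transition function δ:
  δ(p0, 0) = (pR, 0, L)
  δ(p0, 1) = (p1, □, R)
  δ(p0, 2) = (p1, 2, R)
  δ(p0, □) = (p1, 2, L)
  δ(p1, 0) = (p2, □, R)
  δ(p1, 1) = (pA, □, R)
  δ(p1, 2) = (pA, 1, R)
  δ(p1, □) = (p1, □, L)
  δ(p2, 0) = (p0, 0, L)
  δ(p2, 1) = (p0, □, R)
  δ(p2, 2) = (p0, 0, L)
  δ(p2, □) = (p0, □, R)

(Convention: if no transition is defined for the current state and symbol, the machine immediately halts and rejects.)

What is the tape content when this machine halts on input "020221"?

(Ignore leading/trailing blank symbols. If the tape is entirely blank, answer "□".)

Execution trace:
Initial: [p0]020221
Step 1: δ(p0, 0) = (pR, 0, L) → [pR]□020221

The machine reaches the reject state pR and halts.

Final tape (ignoring leading/trailing blanks): 020221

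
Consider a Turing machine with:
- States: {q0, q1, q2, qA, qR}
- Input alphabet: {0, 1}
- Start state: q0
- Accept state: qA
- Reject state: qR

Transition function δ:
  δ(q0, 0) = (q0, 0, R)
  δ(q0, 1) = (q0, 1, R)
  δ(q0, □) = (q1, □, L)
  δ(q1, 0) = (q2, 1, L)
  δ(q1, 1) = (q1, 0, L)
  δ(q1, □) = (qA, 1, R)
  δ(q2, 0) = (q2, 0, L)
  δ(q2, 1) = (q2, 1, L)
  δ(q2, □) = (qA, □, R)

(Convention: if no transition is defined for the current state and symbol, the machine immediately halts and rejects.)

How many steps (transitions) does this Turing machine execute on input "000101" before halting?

Execution trace:
Initial: [q0]000101
Step 1: δ(q0, 0) = (q0, 0, R) → 0[q0]00101
Step 2: δ(q0, 0) = (q0, 0, R) → 00[q0]0101
Step 3: δ(q0, 0) = (q0, 0, R) → 000[q0]101
Step 4: δ(q0, 1) = (q0, 1, R) → 0001[q0]01
Step 5: δ(q0, 0) = (q0, 0, R) → 00010[q0]1
Step 6: δ(q0, 1) = (q0, 1, R) → 000101[q0]□
Step 7: δ(q0, □) = (q1, □, L) → 00010[q1]1□
Step 8: δ(q1, 1) = (q1, 0, L) → 0001[q1]00□
Step 9: δ(q1, 0) = (q2, 1, L) → 000[q2]110□
Step 10: δ(q2, 1) = (q2, 1, L) → 00[q2]0110□
Step 11: δ(q2, 0) = (q2, 0, L) → 0[q2]00110□
Step 12: δ(q2, 0) = (q2, 0, L) → [q2]000110□
Step 13: δ(q2, 0) = (q2, 0, L) → [q2]□000110□
Step 14: δ(q2, □) = (qA, □, R) → □[qA]000110□

The machine reaches the accept state qA and halts.

The machine executed 14 steps before halting.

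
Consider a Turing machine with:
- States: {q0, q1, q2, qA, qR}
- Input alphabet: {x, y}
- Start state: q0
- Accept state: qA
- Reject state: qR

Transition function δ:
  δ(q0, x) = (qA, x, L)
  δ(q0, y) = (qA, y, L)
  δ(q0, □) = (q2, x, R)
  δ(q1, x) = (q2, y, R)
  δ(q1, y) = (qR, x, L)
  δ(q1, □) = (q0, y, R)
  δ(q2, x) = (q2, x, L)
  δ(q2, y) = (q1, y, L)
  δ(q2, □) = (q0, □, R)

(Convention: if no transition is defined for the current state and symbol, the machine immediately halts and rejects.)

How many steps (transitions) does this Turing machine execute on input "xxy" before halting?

Execution trace:
Initial: [q0]xxy
Step 1: δ(q0, x) = (qA, x, L) → [qA]□xxy

The machine reaches the accept state qA and halts.

The machine executed 1 step before halting.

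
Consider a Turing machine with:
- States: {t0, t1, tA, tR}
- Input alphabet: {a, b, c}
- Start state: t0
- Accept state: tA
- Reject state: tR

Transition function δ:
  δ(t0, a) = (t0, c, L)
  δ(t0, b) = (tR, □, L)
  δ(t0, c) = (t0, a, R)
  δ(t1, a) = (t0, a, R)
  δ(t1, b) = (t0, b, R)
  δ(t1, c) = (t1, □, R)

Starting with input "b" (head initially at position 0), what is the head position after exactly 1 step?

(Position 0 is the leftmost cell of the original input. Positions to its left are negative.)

Execution trace (head position shown):
Step 0: [t0]b  (head at position 0)
Step 1: move left → [tR]□□  (head at position -1)

After 1 step, the head is at position -1.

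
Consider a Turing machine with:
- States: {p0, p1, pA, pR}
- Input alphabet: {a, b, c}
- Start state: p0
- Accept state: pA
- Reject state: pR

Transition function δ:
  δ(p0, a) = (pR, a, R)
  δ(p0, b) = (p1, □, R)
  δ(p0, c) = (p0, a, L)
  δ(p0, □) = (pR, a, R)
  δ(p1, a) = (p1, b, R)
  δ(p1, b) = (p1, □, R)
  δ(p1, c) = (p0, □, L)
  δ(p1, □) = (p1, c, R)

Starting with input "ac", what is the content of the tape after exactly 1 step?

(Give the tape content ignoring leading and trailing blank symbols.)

Execution trace:
Initial: [p0]ac
Step 1: δ(p0, a) = (pR, a, R) → a[pR]c

The machine reaches the reject state pR and halts.

After 1 step, the tape (ignoring leading/trailing blanks) is: ac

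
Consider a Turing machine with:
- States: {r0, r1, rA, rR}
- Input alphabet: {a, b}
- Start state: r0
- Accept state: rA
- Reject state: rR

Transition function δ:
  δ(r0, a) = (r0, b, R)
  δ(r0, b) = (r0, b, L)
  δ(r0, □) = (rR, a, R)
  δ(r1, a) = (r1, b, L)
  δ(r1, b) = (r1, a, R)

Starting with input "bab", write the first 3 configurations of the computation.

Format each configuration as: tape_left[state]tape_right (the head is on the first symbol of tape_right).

Transitions applied:
Step 1: δ(r0, b) = (r0, b, L)
Step 2: δ(r0, □) = (rR, a, R)

The first 3 configurations are:
[r0]bab ⊢ [r0]□bab ⊢ a[rR]bab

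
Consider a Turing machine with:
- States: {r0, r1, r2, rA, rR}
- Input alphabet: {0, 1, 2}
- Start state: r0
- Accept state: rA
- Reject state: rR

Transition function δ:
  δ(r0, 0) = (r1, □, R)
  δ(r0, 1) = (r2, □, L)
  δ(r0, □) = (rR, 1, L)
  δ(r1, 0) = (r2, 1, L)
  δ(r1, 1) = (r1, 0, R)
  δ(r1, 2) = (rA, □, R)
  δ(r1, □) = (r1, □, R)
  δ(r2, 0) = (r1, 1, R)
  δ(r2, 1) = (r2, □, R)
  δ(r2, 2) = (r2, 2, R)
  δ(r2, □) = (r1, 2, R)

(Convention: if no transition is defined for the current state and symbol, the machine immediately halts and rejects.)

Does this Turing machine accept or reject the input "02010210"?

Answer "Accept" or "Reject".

Execution trace:
Initial: [r0]02010210
Step 1: δ(r0, 0) = (r1, □, R) → □[r1]2010210
Step 2: δ(r1, 2) = (rA, □, R) → □□[rA]010210

The machine reaches the accept state rA and halts.

Answer: Accept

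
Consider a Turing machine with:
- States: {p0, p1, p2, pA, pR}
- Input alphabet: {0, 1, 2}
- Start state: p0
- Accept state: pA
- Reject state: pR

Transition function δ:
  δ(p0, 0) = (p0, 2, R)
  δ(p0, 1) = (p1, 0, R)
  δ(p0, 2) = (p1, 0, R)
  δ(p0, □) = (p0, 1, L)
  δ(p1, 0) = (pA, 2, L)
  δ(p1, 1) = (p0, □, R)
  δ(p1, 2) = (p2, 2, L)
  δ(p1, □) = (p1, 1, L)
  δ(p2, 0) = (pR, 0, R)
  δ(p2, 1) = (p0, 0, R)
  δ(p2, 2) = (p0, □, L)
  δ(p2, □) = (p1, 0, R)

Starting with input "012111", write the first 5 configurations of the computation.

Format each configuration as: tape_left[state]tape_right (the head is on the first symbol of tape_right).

Transitions applied:
Step 1: δ(p0, 0) = (p0, 2, R)
Step 2: δ(p0, 1) = (p1, 0, R)
Step 3: δ(p1, 2) = (p2, 2, L)
Step 4: δ(p2, 0) = (pR, 0, R)

The first 5 configurations are:
[p0]012111 ⊢ 2[p0]12111 ⊢ 20[p1]2111 ⊢ 2[p2]02111 ⊢ 20[pR]2111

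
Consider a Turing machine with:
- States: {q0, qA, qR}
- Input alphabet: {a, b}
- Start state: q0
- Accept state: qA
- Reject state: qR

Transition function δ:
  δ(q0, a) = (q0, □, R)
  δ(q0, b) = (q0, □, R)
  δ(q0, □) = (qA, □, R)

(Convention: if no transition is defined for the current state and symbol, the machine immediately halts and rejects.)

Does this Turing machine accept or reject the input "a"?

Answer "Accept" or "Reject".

Execution trace:
Initial: [q0]a
Step 1: δ(q0, a) = (q0, □, R) → □[q0]□
Step 2: δ(q0, □) = (qA, □, R) → □□[qA]□

The machine reaches the accept state qA and halts.

Answer: Accept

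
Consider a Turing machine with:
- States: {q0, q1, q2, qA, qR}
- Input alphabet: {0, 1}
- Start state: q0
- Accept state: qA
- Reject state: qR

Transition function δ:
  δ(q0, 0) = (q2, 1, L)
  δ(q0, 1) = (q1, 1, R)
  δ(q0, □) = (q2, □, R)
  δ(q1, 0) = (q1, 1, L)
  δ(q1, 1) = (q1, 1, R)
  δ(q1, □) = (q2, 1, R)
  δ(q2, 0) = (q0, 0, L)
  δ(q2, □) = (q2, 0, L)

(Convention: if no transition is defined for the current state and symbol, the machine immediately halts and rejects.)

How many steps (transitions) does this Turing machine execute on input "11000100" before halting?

Execution trace:
Initial: [q0]11000100
Step 1: δ(q0, 1) = (q1, 1, R) → 1[q1]1000100
Step 2: δ(q1, 1) = (q1, 1, R) → 11[q1]000100
Step 3: δ(q1, 0) = (q1, 1, L) → 1[q1]1100100
Step 4: δ(q1, 1) = (q1, 1, R) → 11[q1]100100
Step 5: δ(q1, 1) = (q1, 1, R) → 111[q1]00100
Step 6: δ(q1, 0) = (q1, 1, L) → 11[q1]110100
Step 7: δ(q1, 1) = (q1, 1, R) → 111[q1]10100
Step 8: δ(q1, 1) = (q1, 1, R) → 1111[q1]0100
Step 9: δ(q1, 0) = (q1, 1, L) → 111[q1]11100
Step 10: δ(q1, 1) = (q1, 1, R) → 1111[q1]1100
Step 11: δ(q1, 1) = (q1, 1, R) → 11111[q1]100
Step 12: δ(q1, 1) = (q1, 1, R) → 111111[q1]00
Step 13: δ(q1, 0) = (q1, 1, L) → 11111[q1]110
Step 14: δ(q1, 1) = (q1, 1, R) → 111111[q1]10
Step 15: δ(q1, 1) = (q1, 1, R) → 1111111[q1]0
Step 16: δ(q1, 0) = (q1, 1, L) → 111111[q1]11
Step 17: δ(q1, 1) = (q1, 1, R) → 1111111[q1]1
Step 18: δ(q1, 1) = (q1, 1, R) → 11111111[q1]□
Step 19: δ(q1, □) = (q2, 1, R) → 111111111[q2]□
Step 20: δ(q2, □) = (q2, 0, L) → 11111111[q2]10

No transition is defined for δ(q2, 1). By convention the machine halts and rejects.

The machine executed 20 steps before halting.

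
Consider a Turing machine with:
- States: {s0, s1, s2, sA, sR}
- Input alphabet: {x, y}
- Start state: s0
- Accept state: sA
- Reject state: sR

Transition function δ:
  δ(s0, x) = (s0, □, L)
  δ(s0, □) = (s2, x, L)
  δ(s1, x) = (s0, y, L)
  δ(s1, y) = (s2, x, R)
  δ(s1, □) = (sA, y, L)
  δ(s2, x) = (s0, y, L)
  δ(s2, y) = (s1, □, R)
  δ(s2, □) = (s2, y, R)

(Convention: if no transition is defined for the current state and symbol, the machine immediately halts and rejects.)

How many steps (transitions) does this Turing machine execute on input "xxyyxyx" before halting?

Execution trace:
Initial: [s0]xxyyxyx
Step 1: δ(s0, x) = (s0, □, L) → [s0]□□xyyxyx
Step 2: δ(s0, □) = (s2, x, L) → [s2]□x□xyyxyx
Step 3: δ(s2, □) = (s2, y, R) → y[s2]x□xyyxyx
Step 4: δ(s2, x) = (s0, y, L) → [s0]yy□xyyxyx

No transition is defined for δ(s0, y). By convention the machine halts and rejects.

The machine executed 4 steps before halting.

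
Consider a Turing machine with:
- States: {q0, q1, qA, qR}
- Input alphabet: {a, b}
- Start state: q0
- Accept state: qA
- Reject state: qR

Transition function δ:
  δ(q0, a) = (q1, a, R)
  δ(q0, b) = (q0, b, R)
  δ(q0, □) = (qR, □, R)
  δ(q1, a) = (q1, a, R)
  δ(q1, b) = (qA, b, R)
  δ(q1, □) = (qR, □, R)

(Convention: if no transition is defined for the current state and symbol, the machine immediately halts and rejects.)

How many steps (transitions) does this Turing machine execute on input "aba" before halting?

Execution trace:
Initial: [q0]aba
Step 1: δ(q0, a) = (q1, a, R) → a[q1]ba
Step 2: δ(q1, b) = (qA, b, R) → ab[qA]a

The machine reaches the accept state qA and halts.

The machine executed 2 steps before halting.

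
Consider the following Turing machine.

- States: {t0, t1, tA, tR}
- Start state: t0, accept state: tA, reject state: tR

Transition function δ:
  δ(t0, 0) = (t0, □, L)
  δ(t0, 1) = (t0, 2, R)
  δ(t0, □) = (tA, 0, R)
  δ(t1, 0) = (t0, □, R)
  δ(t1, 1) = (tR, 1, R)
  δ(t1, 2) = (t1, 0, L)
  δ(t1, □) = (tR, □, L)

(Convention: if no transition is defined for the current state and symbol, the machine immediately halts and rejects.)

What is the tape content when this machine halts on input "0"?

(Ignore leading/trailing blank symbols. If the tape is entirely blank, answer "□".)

Execution trace:
Initial: [t0]0
Step 1: δ(t0, 0) = (t0, □, L) → [t0]□□
Step 2: δ(t0, □) = (tA, 0, R) → 0[tA]□

The machine reaches the accept state tA and halts.

Final tape (ignoring leading/trailing blanks): 0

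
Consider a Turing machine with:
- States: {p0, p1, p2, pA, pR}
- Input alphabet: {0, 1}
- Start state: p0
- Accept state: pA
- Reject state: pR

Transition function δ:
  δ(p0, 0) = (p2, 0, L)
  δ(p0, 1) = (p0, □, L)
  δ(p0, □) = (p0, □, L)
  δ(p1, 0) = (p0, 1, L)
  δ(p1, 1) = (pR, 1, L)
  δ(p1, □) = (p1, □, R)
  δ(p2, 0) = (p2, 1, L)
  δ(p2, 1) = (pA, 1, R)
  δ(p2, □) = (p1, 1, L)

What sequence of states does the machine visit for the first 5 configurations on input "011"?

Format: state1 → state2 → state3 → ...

Execution trace:
Initial: [p0]011
Step 1: δ(p0, 0) = (p2, 0, L) → [p2]□011
Step 2: δ(p2, □) = (p1, 1, L) → [p1]□1011
Step 3: δ(p1, □) = (p1, □, R) → □[p1]1011
Step 4: δ(p1, 1) = (pR, 1, L) → [pR]□1011

The machine reaches the reject state pR and halts.

State sequence: p0 → p2 → p1 → p1 → pR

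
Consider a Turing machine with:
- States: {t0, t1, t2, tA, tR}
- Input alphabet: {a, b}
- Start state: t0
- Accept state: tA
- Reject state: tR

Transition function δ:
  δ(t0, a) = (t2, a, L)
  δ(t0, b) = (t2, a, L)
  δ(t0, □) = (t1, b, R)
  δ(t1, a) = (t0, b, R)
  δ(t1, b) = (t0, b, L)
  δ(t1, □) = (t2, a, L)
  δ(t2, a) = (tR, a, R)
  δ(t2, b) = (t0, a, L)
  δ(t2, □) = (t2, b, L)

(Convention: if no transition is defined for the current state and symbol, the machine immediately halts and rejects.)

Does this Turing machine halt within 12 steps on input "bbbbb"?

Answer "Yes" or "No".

Execution trace:
Initial: [t0]bbbbb
Step 1: δ(t0, b) = (t2, a, L) → [t2]□abbbb
Step 2: δ(t2, □) = (t2, b, L) → [t2]□babbbb
Step 3: δ(t2, □) = (t2, b, L) → [t2]□bbabbbb
Step 4: δ(t2, □) = (t2, b, L) → [t2]□bbbabbbb
Step 5: δ(t2, □) = (t2, b, L) → [t2]□bbbbabbbb
Step 6: δ(t2, □) = (t2, b, L) → [t2]□bbbbbabbbb
Step 7: δ(t2, □) = (t2, b, L) → [t2]□bbbbbbabbbb
Step 8: δ(t2, □) = (t2, b, L) → [t2]□bbbbbbbabbbb
Step 9: δ(t2, □) = (t2, b, L) → [t2]□bbbbbbbbabbbb
Step 10: δ(t2, □) = (t2, b, L) → [t2]□bbbbbbbbbabbbb
Step 11: δ(t2, □) = (t2, b, L) → [t2]□bbbbbbbbbbabbbb
Step 12: δ(t2, □) = (t2, b, L) → [t2]□bbbbbbbbbbbabbbb

The machine has not reached a halting state after 12 steps.
The machine did not halt within the 12-step bound.

Answer: No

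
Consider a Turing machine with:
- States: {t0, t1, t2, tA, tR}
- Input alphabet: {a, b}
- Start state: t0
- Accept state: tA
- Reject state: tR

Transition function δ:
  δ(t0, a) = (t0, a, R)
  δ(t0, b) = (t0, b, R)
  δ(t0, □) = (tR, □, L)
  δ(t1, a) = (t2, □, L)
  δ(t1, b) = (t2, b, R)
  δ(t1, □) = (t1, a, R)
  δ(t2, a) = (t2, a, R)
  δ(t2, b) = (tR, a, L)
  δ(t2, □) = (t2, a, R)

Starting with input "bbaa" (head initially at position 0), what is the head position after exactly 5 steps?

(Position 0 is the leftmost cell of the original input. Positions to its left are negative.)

Execution trace (head position shown):
Step 0: [t0]bbaa  (head at position 0)
Step 1: move right → b[t0]baa  (head at position 1)
Step 2: move right → bb[t0]aa  (head at position 2)
Step 3: move right → bba[t0]a  (head at position 3)
Step 4: move right → bbaa[t0]□  (head at position 4)
Step 5: move left → bba[tR]a□  (head at position 3)

After 5 steps, the head is at position 3.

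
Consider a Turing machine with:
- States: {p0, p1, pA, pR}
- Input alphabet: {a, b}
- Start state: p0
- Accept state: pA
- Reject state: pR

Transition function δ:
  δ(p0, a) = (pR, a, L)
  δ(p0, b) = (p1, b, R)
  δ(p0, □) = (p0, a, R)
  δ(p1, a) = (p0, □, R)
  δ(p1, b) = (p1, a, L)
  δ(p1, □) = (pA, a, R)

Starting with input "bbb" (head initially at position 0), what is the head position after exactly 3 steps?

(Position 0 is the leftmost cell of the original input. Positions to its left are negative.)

Execution trace (head position shown):
Step 0: [p0]bbb  (head at position 0)
Step 1: move right → b[p1]bb  (head at position 1)
Step 2: move left → [p1]bab  (head at position 0)
Step 3: move left → [p1]□aab  (head at position -1)

After 3 steps, the head is at position -1.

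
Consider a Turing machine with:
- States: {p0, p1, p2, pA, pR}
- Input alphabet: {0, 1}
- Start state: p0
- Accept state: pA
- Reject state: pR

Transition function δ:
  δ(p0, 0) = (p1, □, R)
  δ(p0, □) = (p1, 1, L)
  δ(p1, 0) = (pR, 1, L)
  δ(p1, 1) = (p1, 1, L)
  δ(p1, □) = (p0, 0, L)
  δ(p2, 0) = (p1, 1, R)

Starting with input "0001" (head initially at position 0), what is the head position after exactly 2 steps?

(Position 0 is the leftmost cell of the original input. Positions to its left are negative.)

Execution trace (head position shown):
Step 0: [p0]0001  (head at position 0)
Step 1: move right → □[p1]001  (head at position 1)
Step 2: move left → [pR]□101  (head at position 0)

After 2 steps, the head is at position 0.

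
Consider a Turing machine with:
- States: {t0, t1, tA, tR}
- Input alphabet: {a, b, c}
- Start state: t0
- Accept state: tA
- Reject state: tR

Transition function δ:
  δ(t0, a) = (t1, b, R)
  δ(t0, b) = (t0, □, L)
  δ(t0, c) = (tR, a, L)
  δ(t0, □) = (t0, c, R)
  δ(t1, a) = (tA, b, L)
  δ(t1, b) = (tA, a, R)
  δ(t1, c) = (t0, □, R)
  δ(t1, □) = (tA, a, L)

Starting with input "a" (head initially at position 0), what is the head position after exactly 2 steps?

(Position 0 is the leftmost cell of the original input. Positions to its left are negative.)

Execution trace (head position shown):
Step 0: [t0]a  (head at position 0)
Step 1: move right → b[t1]□  (head at position 1)
Step 2: move left → [tA]ba  (head at position 0)

After 2 steps, the head is at position 0.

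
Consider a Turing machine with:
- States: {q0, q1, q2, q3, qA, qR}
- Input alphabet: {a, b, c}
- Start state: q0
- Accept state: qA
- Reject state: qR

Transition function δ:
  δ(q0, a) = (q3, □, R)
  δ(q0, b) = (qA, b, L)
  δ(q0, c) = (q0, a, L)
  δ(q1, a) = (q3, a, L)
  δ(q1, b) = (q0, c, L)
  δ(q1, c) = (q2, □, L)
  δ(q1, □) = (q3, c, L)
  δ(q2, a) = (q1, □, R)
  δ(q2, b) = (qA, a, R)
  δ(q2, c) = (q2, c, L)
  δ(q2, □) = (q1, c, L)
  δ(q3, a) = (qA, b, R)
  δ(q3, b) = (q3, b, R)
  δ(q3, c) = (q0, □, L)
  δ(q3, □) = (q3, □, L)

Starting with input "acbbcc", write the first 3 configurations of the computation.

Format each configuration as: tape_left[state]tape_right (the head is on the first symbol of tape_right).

Transitions applied:
Step 1: δ(q0, a) = (q3, □, R)
Step 2: δ(q3, c) = (q0, □, L)

The first 3 configurations are:
[q0]acbbcc ⊢ □[q3]cbbcc ⊢ [q0]□□bbcc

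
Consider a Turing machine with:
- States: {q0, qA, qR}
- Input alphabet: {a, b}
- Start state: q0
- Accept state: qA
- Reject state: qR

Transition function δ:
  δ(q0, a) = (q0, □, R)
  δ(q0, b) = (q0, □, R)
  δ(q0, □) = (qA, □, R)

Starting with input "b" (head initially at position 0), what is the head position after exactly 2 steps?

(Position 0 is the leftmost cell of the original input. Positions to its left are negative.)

Execution trace (head position shown):
Step 0: [q0]b  (head at position 0)
Step 1: move right → □[q0]□  (head at position 1)
Step 2: move right → □□[qA]□  (head at position 2)

After 2 steps, the head is at position 2.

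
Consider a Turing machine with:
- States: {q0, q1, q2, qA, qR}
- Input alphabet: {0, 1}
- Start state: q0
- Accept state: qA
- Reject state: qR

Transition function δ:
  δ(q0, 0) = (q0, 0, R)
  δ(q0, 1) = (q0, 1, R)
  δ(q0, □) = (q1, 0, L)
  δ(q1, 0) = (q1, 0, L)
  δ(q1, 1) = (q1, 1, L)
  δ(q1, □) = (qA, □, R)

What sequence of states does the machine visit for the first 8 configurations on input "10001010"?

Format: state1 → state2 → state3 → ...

Execution trace:
Initial: [q0]10001010
Step 1: δ(q0, 1) = (q0, 1, R) → 1[q0]0001010
Step 2: δ(q0, 0) = (q0, 0, R) → 10[q0]001010
Step 3: δ(q0, 0) = (q0, 0, R) → 100[q0]01010
Step 4: δ(q0, 0) = (q0, 0, R) → 1000[q0]1010
Step 5: δ(q0, 1) = (q0, 1, R) → 10001[q0]010
Step 6: δ(q0, 0) = (q0, 0, R) → 100010[q0]10
Step 7: δ(q0, 1) = (q0, 1, R) → 1000101[q0]0

State sequence: q0 → q0 → q0 → q0 → q0 → q0 → q0 → q0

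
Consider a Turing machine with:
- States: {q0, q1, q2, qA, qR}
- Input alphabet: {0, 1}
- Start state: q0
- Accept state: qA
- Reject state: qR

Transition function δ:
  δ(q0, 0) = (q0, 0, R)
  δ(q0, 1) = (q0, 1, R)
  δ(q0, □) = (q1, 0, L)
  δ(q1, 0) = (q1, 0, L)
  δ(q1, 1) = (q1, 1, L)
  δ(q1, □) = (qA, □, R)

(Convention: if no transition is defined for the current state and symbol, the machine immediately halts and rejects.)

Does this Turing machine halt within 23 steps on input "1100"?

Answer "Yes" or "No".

Execution trace:
Initial: [q0]1100
Step 1: δ(q0, 1) = (q0, 1, R) → 1[q0]100
Step 2: δ(q0, 1) = (q0, 1, R) → 11[q0]00
Step 3: δ(q0, 0) = (q0, 0, R) → 110[q0]0
Step 4: δ(q0, 0) = (q0, 0, R) → 1100[q0]□
Step 5: δ(q0, □) = (q1, 0, L) → 110[q1]00
Step 6: δ(q1, 0) = (q1, 0, L) → 11[q1]000
Step 7: δ(q1, 0) = (q1, 0, L) → 1[q1]1000
Step 8: δ(q1, 1) = (q1, 1, L) → [q1]11000
Step 9: δ(q1, 1) = (q1, 1, L) → [q1]□11000
Step 10: δ(q1, □) = (qA, □, R) → □[qA]11000

The machine reaches the accept state qA and halts.
The machine halted after 10 steps (within the 23-step bound).

Answer: Yes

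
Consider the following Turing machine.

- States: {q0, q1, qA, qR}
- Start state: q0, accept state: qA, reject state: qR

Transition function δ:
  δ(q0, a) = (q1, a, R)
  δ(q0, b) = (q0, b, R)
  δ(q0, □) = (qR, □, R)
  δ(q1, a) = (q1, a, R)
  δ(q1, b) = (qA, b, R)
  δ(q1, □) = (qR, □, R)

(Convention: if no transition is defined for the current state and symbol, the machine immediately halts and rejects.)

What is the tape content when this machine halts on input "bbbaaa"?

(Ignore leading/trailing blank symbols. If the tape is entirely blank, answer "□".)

Execution trace:
Initial: [q0]bbbaaa
Step 1: δ(q0, b) = (q0, b, R) → b[q0]bbaaa
Step 2: δ(q0, b) = (q0, b, R) → bb[q0]baaa
Step 3: δ(q0, b) = (q0, b, R) → bbb[q0]aaa
Step 4: δ(q0, a) = (q1, a, R) → bbba[q1]aa
Step 5: δ(q1, a) = (q1, a, R) → bbbaa[q1]a
Step 6: δ(q1, a) = (q1, a, R) → bbbaaa[q1]□
Step 7: δ(q1, □) = (qR, □, R) → bbbaaa□[qR]□

The machine reaches the reject state qR and halts.

Final tape (ignoring leading/trailing blanks): bbbaaa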